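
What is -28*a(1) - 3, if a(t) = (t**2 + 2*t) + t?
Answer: -115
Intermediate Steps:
a(t) = t**2 + 3*t
-28*a(1) - 3 = -28*(3 + 1) - 3 = -28*4 - 3 = -112 - 3 = -115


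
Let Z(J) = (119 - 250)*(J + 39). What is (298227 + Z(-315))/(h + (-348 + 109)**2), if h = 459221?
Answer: 111461/172114 ≈ 0.64760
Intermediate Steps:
Z(J) = -5109 - 131*J (Z(J) = -131*(39 + J) = -5109 - 131*J)
(298227 + Z(-315))/(h + (-348 + 109)**2) = (298227 + (-5109 - 131*(-315)))/(459221 + (-348 + 109)**2) = (298227 + (-5109 + 41265))/(459221 + (-239)**2) = (298227 + 36156)/(459221 + 57121) = 334383/516342 = 334383*(1/516342) = 111461/172114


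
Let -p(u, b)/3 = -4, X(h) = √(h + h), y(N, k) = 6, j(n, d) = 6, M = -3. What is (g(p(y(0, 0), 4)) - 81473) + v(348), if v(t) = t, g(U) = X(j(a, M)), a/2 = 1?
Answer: -81125 + 2*√3 ≈ -81122.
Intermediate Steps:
a = 2 (a = 2*1 = 2)
X(h) = √2*√h (X(h) = √(2*h) = √2*√h)
p(u, b) = 12 (p(u, b) = -3*(-4) = 12)
g(U) = 2*√3 (g(U) = √2*√6 = 2*√3)
(g(p(y(0, 0), 4)) - 81473) + v(348) = (2*√3 - 81473) + 348 = (-81473 + 2*√3) + 348 = -81125 + 2*√3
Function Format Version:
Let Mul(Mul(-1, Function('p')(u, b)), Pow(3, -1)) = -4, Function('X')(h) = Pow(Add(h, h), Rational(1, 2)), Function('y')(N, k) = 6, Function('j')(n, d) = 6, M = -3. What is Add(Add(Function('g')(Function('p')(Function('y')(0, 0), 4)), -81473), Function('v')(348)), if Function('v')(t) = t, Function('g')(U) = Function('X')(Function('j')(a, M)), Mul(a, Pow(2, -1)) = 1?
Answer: Add(-81125, Mul(2, Pow(3, Rational(1, 2)))) ≈ -81122.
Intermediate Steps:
a = 2 (a = Mul(2, 1) = 2)
Function('X')(h) = Mul(Pow(2, Rational(1, 2)), Pow(h, Rational(1, 2))) (Function('X')(h) = Pow(Mul(2, h), Rational(1, 2)) = Mul(Pow(2, Rational(1, 2)), Pow(h, Rational(1, 2))))
Function('p')(u, b) = 12 (Function('p')(u, b) = Mul(-3, -4) = 12)
Function('g')(U) = Mul(2, Pow(3, Rational(1, 2))) (Function('g')(U) = Mul(Pow(2, Rational(1, 2)), Pow(6, Rational(1, 2))) = Mul(2, Pow(3, Rational(1, 2))))
Add(Add(Function('g')(Function('p')(Function('y')(0, 0), 4)), -81473), Function('v')(348)) = Add(Add(Mul(2, Pow(3, Rational(1, 2))), -81473), 348) = Add(Add(-81473, Mul(2, Pow(3, Rational(1, 2)))), 348) = Add(-81125, Mul(2, Pow(3, Rational(1, 2))))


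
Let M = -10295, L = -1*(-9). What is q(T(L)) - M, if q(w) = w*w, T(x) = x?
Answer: 10376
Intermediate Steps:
L = 9
q(w) = w**2
q(T(L)) - M = 9**2 - 1*(-10295) = 81 + 10295 = 10376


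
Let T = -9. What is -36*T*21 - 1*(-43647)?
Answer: 50451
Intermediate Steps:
-36*T*21 - 1*(-43647) = -36*(-9)*21 - 1*(-43647) = 324*21 + 43647 = 6804 + 43647 = 50451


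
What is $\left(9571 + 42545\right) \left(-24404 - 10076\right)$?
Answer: $-1796959680$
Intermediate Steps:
$\left(9571 + 42545\right) \left(-24404 - 10076\right) = 52116 \left(-34480\right) = -1796959680$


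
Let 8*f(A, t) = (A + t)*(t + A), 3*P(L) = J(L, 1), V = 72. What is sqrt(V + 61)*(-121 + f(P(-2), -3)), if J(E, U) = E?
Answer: -8591*sqrt(133)/72 ≈ -1376.1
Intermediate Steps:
P(L) = L/3
f(A, t) = (A + t)**2/8 (f(A, t) = ((A + t)*(t + A))/8 = ((A + t)*(A + t))/8 = (A + t)**2/8)
sqrt(V + 61)*(-121 + f(P(-2), -3)) = sqrt(72 + 61)*(-121 + ((1/3)*(-2) - 3)**2/8) = sqrt(133)*(-121 + (-2/3 - 3)**2/8) = sqrt(133)*(-121 + (-11/3)**2/8) = sqrt(133)*(-121 + (1/8)*(121/9)) = sqrt(133)*(-121 + 121/72) = sqrt(133)*(-8591/72) = -8591*sqrt(133)/72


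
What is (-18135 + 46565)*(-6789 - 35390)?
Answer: -1199148970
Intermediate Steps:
(-18135 + 46565)*(-6789 - 35390) = 28430*(-42179) = -1199148970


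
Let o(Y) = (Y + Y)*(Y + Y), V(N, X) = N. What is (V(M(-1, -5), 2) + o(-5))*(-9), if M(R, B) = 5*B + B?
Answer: -630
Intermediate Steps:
M(R, B) = 6*B
o(Y) = 4*Y² (o(Y) = (2*Y)*(2*Y) = 4*Y²)
(V(M(-1, -5), 2) + o(-5))*(-9) = (6*(-5) + 4*(-5)²)*(-9) = (-30 + 4*25)*(-9) = (-30 + 100)*(-9) = 70*(-9) = -630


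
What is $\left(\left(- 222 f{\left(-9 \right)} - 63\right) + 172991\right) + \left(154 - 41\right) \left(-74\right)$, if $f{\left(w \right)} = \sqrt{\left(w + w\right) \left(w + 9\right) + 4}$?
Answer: $164122$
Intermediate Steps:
$f{\left(w \right)} = \sqrt{4 + 2 w \left(9 + w\right)}$ ($f{\left(w \right)} = \sqrt{2 w \left(9 + w\right) + 4} = \sqrt{4 + 2 w \left(9 + w\right)}$)
$\left(\left(- 222 f{\left(-9 \right)} - 63\right) + 172991\right) + \left(154 - 41\right) \left(-74\right) = \left(\left(- 222 \sqrt{4 + 2 \left(-9\right)^{2} + 18 \left(-9\right)} - 63\right) + 172991\right) + \left(154 - 41\right) \left(-74\right) = \left(\left(- 222 \sqrt{4 + 2 \cdot 81 - 162} - 63\right) + 172991\right) + 113 \left(-74\right) = \left(\left(- 222 \sqrt{4 + 162 - 162} - 63\right) + 172991\right) - 8362 = \left(\left(- 222 \sqrt{4} - 63\right) + 172991\right) - 8362 = \left(\left(\left(-222\right) 2 - 63\right) + 172991\right) - 8362 = \left(\left(-444 - 63\right) + 172991\right) - 8362 = \left(-507 + 172991\right) - 8362 = 172484 - 8362 = 164122$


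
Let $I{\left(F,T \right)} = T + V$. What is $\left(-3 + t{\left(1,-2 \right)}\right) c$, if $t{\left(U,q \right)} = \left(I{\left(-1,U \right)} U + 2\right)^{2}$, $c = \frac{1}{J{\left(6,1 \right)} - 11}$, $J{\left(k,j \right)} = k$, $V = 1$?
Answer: $- \frac{13}{5} \approx -2.6$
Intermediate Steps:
$I{\left(F,T \right)} = 1 + T$ ($I{\left(F,T \right)} = T + 1 = 1 + T$)
$c = - \frac{1}{5}$ ($c = \frac{1}{6 - 11} = \frac{1}{-5} = - \frac{1}{5} \approx -0.2$)
$t{\left(U,q \right)} = \left(2 + U \left(1 + U\right)\right)^{2}$ ($t{\left(U,q \right)} = \left(\left(1 + U\right) U + 2\right)^{2} = \left(U \left(1 + U\right) + 2\right)^{2} = \left(2 + U \left(1 + U\right)\right)^{2}$)
$\left(-3 + t{\left(1,-2 \right)}\right) c = \left(-3 + \left(2 + 1 \left(1 + 1\right)\right)^{2}\right) \left(- \frac{1}{5}\right) = \left(-3 + \left(2 + 1 \cdot 2\right)^{2}\right) \left(- \frac{1}{5}\right) = \left(-3 + \left(2 + 2\right)^{2}\right) \left(- \frac{1}{5}\right) = \left(-3 + 4^{2}\right) \left(- \frac{1}{5}\right) = \left(-3 + 16\right) \left(- \frac{1}{5}\right) = 13 \left(- \frac{1}{5}\right) = - \frac{13}{5}$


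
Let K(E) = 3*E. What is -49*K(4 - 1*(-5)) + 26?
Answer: -1297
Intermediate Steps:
-49*K(4 - 1*(-5)) + 26 = -147*(4 - 1*(-5)) + 26 = -147*(4 + 5) + 26 = -147*9 + 26 = -49*27 + 26 = -1323 + 26 = -1297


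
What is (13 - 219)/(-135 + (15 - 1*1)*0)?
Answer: 206/135 ≈ 1.5259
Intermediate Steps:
(13 - 219)/(-135 + (15 - 1*1)*0) = -206/(-135 + (15 - 1)*0) = -206/(-135 + 14*0) = -206/(-135 + 0) = -206/(-135) = -206*(-1/135) = 206/135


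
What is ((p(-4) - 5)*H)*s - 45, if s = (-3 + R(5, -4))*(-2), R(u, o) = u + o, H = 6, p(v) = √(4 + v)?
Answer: -165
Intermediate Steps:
R(u, o) = o + u
s = 4 (s = (-3 + (-4 + 5))*(-2) = (-3 + 1)*(-2) = -2*(-2) = 4)
((p(-4) - 5)*H)*s - 45 = ((√(4 - 4) - 5)*6)*4 - 45 = ((√0 - 5)*6)*4 - 45 = ((0 - 5)*6)*4 - 45 = -5*6*4 - 45 = -30*4 - 45 = -120 - 45 = -165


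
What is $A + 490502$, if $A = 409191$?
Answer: $899693$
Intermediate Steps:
$A + 490502 = 409191 + 490502 = 899693$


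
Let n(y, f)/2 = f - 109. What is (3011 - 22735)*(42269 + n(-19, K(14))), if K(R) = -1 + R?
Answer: -829926748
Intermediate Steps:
n(y, f) = -218 + 2*f (n(y, f) = 2*(f - 109) = 2*(-109 + f) = -218 + 2*f)
(3011 - 22735)*(42269 + n(-19, K(14))) = (3011 - 22735)*(42269 + (-218 + 2*(-1 + 14))) = -19724*(42269 + (-218 + 2*13)) = -19724*(42269 + (-218 + 26)) = -19724*(42269 - 192) = -19724*42077 = -829926748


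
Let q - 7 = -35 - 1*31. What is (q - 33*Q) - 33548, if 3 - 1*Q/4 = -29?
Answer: -37831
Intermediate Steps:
Q = 128 (Q = 12 - 4*(-29) = 12 + 116 = 128)
q = -59 (q = 7 + (-35 - 1*31) = 7 + (-35 - 31) = 7 - 66 = -59)
(q - 33*Q) - 33548 = (-59 - 33*128) - 33548 = (-59 - 4224) - 33548 = -4283 - 33548 = -37831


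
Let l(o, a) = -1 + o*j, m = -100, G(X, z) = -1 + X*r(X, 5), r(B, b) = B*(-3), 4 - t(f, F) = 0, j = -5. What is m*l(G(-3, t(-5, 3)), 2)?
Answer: -13900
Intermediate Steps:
t(f, F) = 4 (t(f, F) = 4 - 1*0 = 4 + 0 = 4)
r(B, b) = -3*B
G(X, z) = -1 - 3*X² (G(X, z) = -1 + X*(-3*X) = -1 - 3*X²)
l(o, a) = -1 - 5*o (l(o, a) = -1 + o*(-5) = -1 - 5*o)
m*l(G(-3, t(-5, 3)), 2) = -100*(-1 - 5*(-1 - 3*(-3)²)) = -100*(-1 - 5*(-1 - 3*9)) = -100*(-1 - 5*(-1 - 27)) = -100*(-1 - 5*(-28)) = -100*(-1 + 140) = -100*139 = -13900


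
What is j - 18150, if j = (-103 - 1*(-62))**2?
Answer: -16469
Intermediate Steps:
j = 1681 (j = (-103 + 62)**2 = (-41)**2 = 1681)
j - 18150 = 1681 - 18150 = -16469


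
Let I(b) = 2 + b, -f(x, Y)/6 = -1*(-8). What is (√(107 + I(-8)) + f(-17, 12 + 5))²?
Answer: (48 - √101)² ≈ 1440.2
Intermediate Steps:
f(x, Y) = -48 (f(x, Y) = -(-6)*(-8) = -6*8 = -48)
(√(107 + I(-8)) + f(-17, 12 + 5))² = (√(107 + (2 - 8)) - 48)² = (√(107 - 6) - 48)² = (√101 - 48)² = (-48 + √101)²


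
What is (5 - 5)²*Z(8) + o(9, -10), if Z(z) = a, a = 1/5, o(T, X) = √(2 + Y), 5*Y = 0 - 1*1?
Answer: 3*√5/5 ≈ 1.3416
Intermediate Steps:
Y = -⅕ (Y = (0 - 1*1)/5 = (0 - 1)/5 = (⅕)*(-1) = -⅕ ≈ -0.20000)
o(T, X) = 3*√5/5 (o(T, X) = √(2 - ⅕) = √(9/5) = 3*√5/5)
a = ⅕ ≈ 0.20000
Z(z) = ⅕
(5 - 5)²*Z(8) + o(9, -10) = (5 - 5)²*(⅕) + 3*√5/5 = 0²*(⅕) + 3*√5/5 = 0*(⅕) + 3*√5/5 = 0 + 3*√5/5 = 3*√5/5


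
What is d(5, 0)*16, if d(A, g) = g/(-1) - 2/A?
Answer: -32/5 ≈ -6.4000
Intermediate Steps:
d(A, g) = -g - 2/A (d(A, g) = g*(-1) - 2/A = -g - 2/A)
d(5, 0)*16 = (-1*0 - 2/5)*16 = (0 - 2*⅕)*16 = (0 - ⅖)*16 = -⅖*16 = -32/5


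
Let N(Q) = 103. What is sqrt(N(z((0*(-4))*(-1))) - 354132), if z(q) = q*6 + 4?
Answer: I*sqrt(354029) ≈ 595.0*I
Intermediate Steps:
z(q) = 4 + 6*q (z(q) = 6*q + 4 = 4 + 6*q)
sqrt(N(z((0*(-4))*(-1))) - 354132) = sqrt(103 - 354132) = sqrt(-354029) = I*sqrt(354029)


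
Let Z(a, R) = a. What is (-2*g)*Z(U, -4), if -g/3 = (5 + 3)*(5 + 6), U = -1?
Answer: -528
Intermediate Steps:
g = -264 (g = -3*(5 + 3)*(5 + 6) = -24*11 = -3*88 = -264)
(-2*g)*Z(U, -4) = -2*(-264)*(-1) = 528*(-1) = -528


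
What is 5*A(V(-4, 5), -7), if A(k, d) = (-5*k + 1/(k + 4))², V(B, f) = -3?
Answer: 1280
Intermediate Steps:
A(k, d) = (1/(4 + k) - 5*k)² (A(k, d) = (-5*k + 1/(4 + k))² = (1/(4 + k) - 5*k)²)
5*A(V(-4, 5), -7) = 5*((-1 + 5*(-3)² + 20*(-3))²/(4 - 3)²) = 5*((-1 + 5*9 - 60)²/1²) = 5*(1*(-1 + 45 - 60)²) = 5*(1*(-16)²) = 5*(1*256) = 5*256 = 1280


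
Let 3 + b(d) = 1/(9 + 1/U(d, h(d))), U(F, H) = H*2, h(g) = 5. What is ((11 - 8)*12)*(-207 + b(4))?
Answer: -687600/91 ≈ -7556.0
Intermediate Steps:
U(F, H) = 2*H
b(d) = -263/91 (b(d) = -3 + 1/(9 + 1/(2*5)) = -3 + 1/(9 + 1/10) = -3 + 1/(91/10) = -3 + 10/91 = -263/91)
((11 - 8)*12)*(-207 + b(4)) = ((11 - 8)*12)*(-207 - 263/91) = (3*12)*(-19100/91) = 36*(-19100/91) = -687600/91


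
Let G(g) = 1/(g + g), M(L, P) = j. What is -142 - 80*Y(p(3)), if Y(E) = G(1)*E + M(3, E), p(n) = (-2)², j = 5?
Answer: -702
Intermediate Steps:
M(L, P) = 5
G(g) = 1/(2*g)
p(n) = 4
Y(E) = 5 + E/2 (Y(E) = ((½)/1)*E + 5 = ((½)*1)*E + 5 = E/2 + 5 = 5 + E/2)
-142 - 80*Y(p(3)) = -142 - 80*(5 + (½)*4) = -142 - 80*(5 + 2) = -142 - 80*7 = -142 - 560 = -702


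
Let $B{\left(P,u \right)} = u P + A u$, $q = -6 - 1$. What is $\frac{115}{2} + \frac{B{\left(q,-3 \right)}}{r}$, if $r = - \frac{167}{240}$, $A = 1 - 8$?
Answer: $- \frac{955}{334} \approx -2.8593$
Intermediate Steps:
$q = -7$
$A = -7$ ($A = 1 - 8 = -7$)
$B{\left(P,u \right)} = - 7 u + P u$ ($B{\left(P,u \right)} = u P - 7 u = P u - 7 u = - 7 u + P u$)
$r = - \frac{167}{240}$ ($r = \left(-167\right) \frac{1}{240} = - \frac{167}{240} \approx -0.69583$)
$\frac{115}{2} + \frac{B{\left(q,-3 \right)}}{r} = \frac{115}{2} + \frac{\left(-3\right) \left(-7 - 7\right)}{- \frac{167}{240}} = 115 \cdot \frac{1}{2} + \left(-3\right) \left(-14\right) \left(- \frac{240}{167}\right) = \frac{115}{2} + 42 \left(- \frac{240}{167}\right) = \frac{115}{2} - \frac{10080}{167} = - \frac{955}{334}$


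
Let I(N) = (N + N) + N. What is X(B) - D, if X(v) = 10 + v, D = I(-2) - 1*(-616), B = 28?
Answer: -572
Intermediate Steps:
I(N) = 3*N (I(N) = 2*N + N = 3*N)
D = 610 (D = 3*(-2) - 1*(-616) = -6 + 616 = 610)
X(B) - D = (10 + 28) - 1*610 = 38 - 610 = -572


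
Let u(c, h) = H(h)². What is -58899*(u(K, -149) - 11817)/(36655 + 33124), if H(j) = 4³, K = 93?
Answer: 454759179/69779 ≈ 6517.1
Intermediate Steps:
H(j) = 64
u(c, h) = 4096 (u(c, h) = 64² = 4096)
-58899*(u(K, -149) - 11817)/(36655 + 33124) = -58899*(4096 - 11817)/(36655 + 33124) = -58899/(69779/(-7721)) = -58899/(69779*(-1/7721)) = -58899/(-69779/7721) = -58899*(-7721/69779) = 454759179/69779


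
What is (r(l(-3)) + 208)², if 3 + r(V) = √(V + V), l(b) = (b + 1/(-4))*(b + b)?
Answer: (205 + √39)² ≈ 44624.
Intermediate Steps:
l(b) = 2*b*(-¼ + b) (l(b) = (b - ¼)*(2*b) = (-¼ + b)*(2*b) = 2*b*(-¼ + b))
r(V) = -3 + √2*√V (r(V) = -3 + √(V + V) = -3 + √(2*V) = -3 + √2*√V)
(r(l(-3)) + 208)² = ((-3 + √2*√((½)*(-3)*(-1 + 4*(-3)))) + 208)² = ((-3 + √2*√((½)*(-3)*(-1 - 12))) + 208)² = ((-3 + √2*√((½)*(-3)*(-13))) + 208)² = ((-3 + √2*√(39/2)) + 208)² = ((-3 + √2*(√78/2)) + 208)² = ((-3 + √39) + 208)² = (205 + √39)²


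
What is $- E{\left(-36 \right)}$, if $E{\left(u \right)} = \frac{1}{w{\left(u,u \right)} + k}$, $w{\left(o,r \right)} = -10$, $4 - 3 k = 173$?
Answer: $\frac{3}{199} \approx 0.015075$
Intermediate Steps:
$k = - \frac{169}{3}$ ($k = \frac{4}{3} - \frac{173}{3} = - \frac{169}{3} \approx -56.333$)
$E{\left(u \right)} = - \frac{3}{199}$ ($E{\left(u \right)} = \frac{1}{-10 - \frac{169}{3}} = \frac{1}{- \frac{199}{3}} = - \frac{3}{199}$)
$- E{\left(-36 \right)} = \left(-1\right) \left(- \frac{3}{199}\right) = \frac{3}{199}$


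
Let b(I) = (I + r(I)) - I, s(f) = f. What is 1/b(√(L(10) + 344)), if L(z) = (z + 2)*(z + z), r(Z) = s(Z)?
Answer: √146/292 ≈ 0.041380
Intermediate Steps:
r(Z) = Z
L(z) = 2*z*(2 + z) (L(z) = (2 + z)*(2*z) = 2*z*(2 + z))
b(I) = I (b(I) = (I + I) - I = 2*I - I = I)
1/b(√(L(10) + 344)) = 1/(√(2*10*(2 + 10) + 344)) = 1/(√(2*10*12 + 344)) = 1/(√(240 + 344)) = 1/(√584) = 1/(2*√146) = √146/292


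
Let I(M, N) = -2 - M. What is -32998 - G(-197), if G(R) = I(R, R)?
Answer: -33193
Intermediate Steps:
G(R) = -2 - R
-32998 - G(-197) = -32998 - (-2 - 1*(-197)) = -32998 - (-2 + 197) = -32998 - 1*195 = -32998 - 195 = -33193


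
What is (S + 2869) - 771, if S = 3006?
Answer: 5104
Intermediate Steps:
(S + 2869) - 771 = (3006 + 2869) - 771 = 5875 - 771 = 5104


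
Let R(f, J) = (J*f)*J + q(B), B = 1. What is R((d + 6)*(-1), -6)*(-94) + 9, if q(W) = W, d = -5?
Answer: 3299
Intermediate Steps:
R(f, J) = 1 + f*J² (R(f, J) = (J*f)*J + 1 = f*J² + 1 = 1 + f*J²)
R((d + 6)*(-1), -6)*(-94) + 9 = (1 + ((-5 + 6)*(-1))*(-6)²)*(-94) + 9 = (1 + (1*(-1))*36)*(-94) + 9 = (1 - 1*36)*(-94) + 9 = (1 - 36)*(-94) + 9 = -35*(-94) + 9 = 3290 + 9 = 3299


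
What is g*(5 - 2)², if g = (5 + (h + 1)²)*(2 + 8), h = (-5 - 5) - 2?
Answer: 11340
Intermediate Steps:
h = -12 (h = -10 - 2 = -12)
g = 1260 (g = (5 + (-12 + 1)²)*(2 + 8) = (5 + (-11)²)*10 = (5 + 121)*10 = 126*10 = 1260)
g*(5 - 2)² = 1260*(5 - 2)² = 1260*3² = 1260*9 = 11340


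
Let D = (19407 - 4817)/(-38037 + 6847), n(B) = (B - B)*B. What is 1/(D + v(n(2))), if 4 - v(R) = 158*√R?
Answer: 3119/11017 ≈ 0.28311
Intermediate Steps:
n(B) = 0 (n(B) = 0*B = 0)
v(R) = 4 - 158*√R
D = -1459/3119 (D = 14590/(-31190) = 14590*(-1/31190) = -1459/3119 ≈ -0.46778)
1/(D + v(n(2))) = 1/(-1459/3119 + (4 - 158*√0)) = 1/(-1459/3119 + (4 - 158*0)) = 1/(-1459/3119 + (4 + 0)) = 1/(-1459/3119 + 4) = 1/(11017/3119) = 3119/11017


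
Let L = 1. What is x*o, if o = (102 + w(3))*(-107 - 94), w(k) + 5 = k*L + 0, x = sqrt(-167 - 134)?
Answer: -20100*I*sqrt(301) ≈ -3.4872e+5*I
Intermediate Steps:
x = I*sqrt(301) (x = sqrt(-301) = I*sqrt(301) ≈ 17.349*I)
w(k) = -5 + k (w(k) = -5 + (k*1 + 0) = -5 + (k + 0) = -5 + k)
o = -20100 (o = (102 + (-5 + 3))*(-107 - 94) = (102 - 2)*(-201) = 100*(-201) = -20100)
x*o = (I*sqrt(301))*(-20100) = -20100*I*sqrt(301)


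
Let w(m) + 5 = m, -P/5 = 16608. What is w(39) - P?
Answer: 83074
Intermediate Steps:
P = -83040 (P = -5*16608 = -83040)
w(m) = -5 + m
w(39) - P = (-5 + 39) - 1*(-83040) = 34 + 83040 = 83074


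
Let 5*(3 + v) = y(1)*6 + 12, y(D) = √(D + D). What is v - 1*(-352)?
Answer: 1757/5 + 6*√2/5 ≈ 353.10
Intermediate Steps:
y(D) = √2*√D (y(D) = √(2*D) = √2*√D)
v = -⅗ + 6*√2/5 (v = -3 + ((√2*√1)*6 + 12)/5 = -3 + ((√2*1)*6 + 12)/5 = -3 + (√2*6 + 12)/5 = -3 + (6*√2 + 12)/5 = -3 + (12 + 6*√2)/5 = -3 + (12/5 + 6*√2/5) = -⅗ + 6*√2/5 ≈ 1.0971)
v - 1*(-352) = (-⅗ + 6*√2/5) - 1*(-352) = (-⅗ + 6*√2/5) + 352 = 1757/5 + 6*√2/5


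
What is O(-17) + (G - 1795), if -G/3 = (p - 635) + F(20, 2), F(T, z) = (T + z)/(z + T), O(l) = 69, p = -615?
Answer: 2021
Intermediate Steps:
F(T, z) = 1 (F(T, z) = (T + z)/(T + z) = 1)
G = 3747 (G = -3*((-615 - 635) + 1) = -3*(-1250 + 1) = -3*(-1249) = 3747)
O(-17) + (G - 1795) = 69 + (3747 - 1795) = 69 + 1952 = 2021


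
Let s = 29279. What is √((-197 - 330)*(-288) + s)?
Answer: 7*√3695 ≈ 425.51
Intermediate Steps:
√((-197 - 330)*(-288) + s) = √((-197 - 330)*(-288) + 29279) = √(-527*(-288) + 29279) = √(151776 + 29279) = √181055 = 7*√3695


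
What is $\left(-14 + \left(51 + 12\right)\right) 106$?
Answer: $5194$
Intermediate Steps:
$\left(-14 + \left(51 + 12\right)\right) 106 = \left(-14 + 63\right) 106 = 49 \cdot 106 = 5194$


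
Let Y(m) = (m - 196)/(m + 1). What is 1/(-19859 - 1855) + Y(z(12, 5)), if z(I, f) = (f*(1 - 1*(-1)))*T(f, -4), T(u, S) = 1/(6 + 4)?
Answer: -1058558/10857 ≈ -97.500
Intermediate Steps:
T(u, S) = 1/10
z(I, f) = f/5 (z(I, f) = (f*(1 - 1*(-1)))*(1/10) = (f*(1 + 1))*(1/10) = (f*2)*(1/10) = (2*f)*(1/10) = f/5)
Y(m) = (-196 + m)/(1 + m)
1/(-19859 - 1855) + Y(z(12, 5)) = 1/(-19859 - 1855) + (-196 + (1/5)*5)/(1 + (1/5)*5) = 1/(-21714) + (-196 + 1)/(1 + 1) = -1/21714 - 195/2 = -1058558/10857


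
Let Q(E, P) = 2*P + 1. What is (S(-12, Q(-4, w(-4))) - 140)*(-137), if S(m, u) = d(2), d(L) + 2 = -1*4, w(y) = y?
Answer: 20002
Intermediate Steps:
Q(E, P) = 1 + 2*P
d(L) = -6 (d(L) = -2 - 1*4 = -2 - 4 = -6)
S(m, u) = -6
(S(-12, Q(-4, w(-4))) - 140)*(-137) = (-6 - 140)*(-137) = -146*(-137) = 20002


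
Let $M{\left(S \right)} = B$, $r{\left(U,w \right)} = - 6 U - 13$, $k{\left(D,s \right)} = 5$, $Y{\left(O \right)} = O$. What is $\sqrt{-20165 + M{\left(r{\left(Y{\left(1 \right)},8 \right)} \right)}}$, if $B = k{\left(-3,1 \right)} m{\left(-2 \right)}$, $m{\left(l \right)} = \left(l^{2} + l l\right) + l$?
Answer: $i \sqrt{20135} \approx 141.9 i$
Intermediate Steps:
$m{\left(l \right)} = l + 2 l^{2}$ ($m{\left(l \right)} = \left(l^{2} + l^{2}\right) + l = 2 l^{2} + l = l + 2 l^{2}$)
$r{\left(U,w \right)} = -13 - 6 U$
$B = 30$ ($B = 5 \left(- 2 \left(1 + 2 \left(-2\right)\right)\right) = 5 \left(- 2 \left(1 - 4\right)\right) = 5 \left(\left(-2\right) \left(-3\right)\right) = 5 \cdot 6 = 30$)
$M{\left(S \right)} = 30$
$\sqrt{-20165 + M{\left(r{\left(Y{\left(1 \right)},8 \right)} \right)}} = \sqrt{-20165 + 30} = \sqrt{-20135} = i \sqrt{20135}$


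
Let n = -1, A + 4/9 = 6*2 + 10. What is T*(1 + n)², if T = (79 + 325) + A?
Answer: 0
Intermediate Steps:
A = 194/9 (A = -4/9 + (6*2 + 10) = -4/9 + (12 + 10) = -4/9 + 22 = 194/9 ≈ 21.556)
T = 3830/9 (T = (79 + 325) + 194/9 = 404 + 194/9 = 3830/9 ≈ 425.56)
T*(1 + n)² = 3830*(1 - 1)²/9 = (3830/9)*0² = (3830/9)*0 = 0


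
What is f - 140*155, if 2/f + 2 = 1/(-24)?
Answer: -1063348/49 ≈ -21701.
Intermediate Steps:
f = -48/49 (f = 2/(-2 + 1/(-24)) = 2/(-2 - 1/24) = 2/(-49/24) = 2*(-24/49) = -48/49 ≈ -0.97959)
f - 140*155 = -48/49 - 140*155 = -48/49 - 21700 = -1063348/49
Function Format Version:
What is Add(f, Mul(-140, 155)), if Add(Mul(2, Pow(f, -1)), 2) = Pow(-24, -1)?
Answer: Rational(-1063348, 49) ≈ -21701.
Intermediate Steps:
f = Rational(-48, 49) (f = Mul(2, Pow(Add(-2, Pow(-24, -1)), -1)) = Mul(2, Pow(Add(-2, Rational(-1, 24)), -1)) = Mul(2, Pow(Rational(-49, 24), -1)) = Mul(2, Rational(-24, 49)) = Rational(-48, 49) ≈ -0.97959)
Add(f, Mul(-140, 155)) = Add(Rational(-48, 49), Mul(-140, 155)) = Add(Rational(-48, 49), -21700) = Rational(-1063348, 49)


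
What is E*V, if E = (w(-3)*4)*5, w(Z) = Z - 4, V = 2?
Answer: -280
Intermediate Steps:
w(Z) = -4 + Z
E = -140 (E = ((-4 - 3)*4)*5 = -7*4*5 = -28*5 = -140)
E*V = -140*2 = -280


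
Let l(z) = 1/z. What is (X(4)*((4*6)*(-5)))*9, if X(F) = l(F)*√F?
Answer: -540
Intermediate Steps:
X(F) = F^(-½) (X(F) = √F/F = F^(-½))
(X(4)*((4*6)*(-5)))*9 = (((4*6)*(-5))/√4)*9 = ((24*(-5))/2)*9 = ((½)*(-120))*9 = -60*9 = -540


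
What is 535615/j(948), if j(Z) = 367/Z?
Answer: 507763020/367 ≈ 1.3836e+6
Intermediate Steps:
535615/j(948) = 535615/((367/948)) = 535615/((367*(1/948))) = 535615/(367/948) = 535615*(948/367) = 507763020/367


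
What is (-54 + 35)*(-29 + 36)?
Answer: -133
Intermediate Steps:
(-54 + 35)*(-29 + 36) = -19*7 = -133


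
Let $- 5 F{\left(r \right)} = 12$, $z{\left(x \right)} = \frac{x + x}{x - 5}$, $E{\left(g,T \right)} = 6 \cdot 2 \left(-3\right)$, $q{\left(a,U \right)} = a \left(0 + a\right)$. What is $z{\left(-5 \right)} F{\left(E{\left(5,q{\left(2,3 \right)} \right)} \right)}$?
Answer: $- \frac{12}{5} \approx -2.4$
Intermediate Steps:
$q{\left(a,U \right)} = a^{2}$ ($q{\left(a,U \right)} = a a = a^{2}$)
$E{\left(g,T \right)} = -36$ ($E{\left(g,T \right)} = 12 \left(-3\right) = -36$)
$z{\left(x \right)} = \frac{2 x}{-5 + x}$
$F{\left(r \right)} = - \frac{12}{5}$ ($F{\left(r \right)} = \left(- \frac{1}{5}\right) 12 = - \frac{12}{5}$)
$z{\left(-5 \right)} F{\left(E{\left(5,q{\left(2,3 \right)} \right)} \right)} = 2 \left(-5\right) \frac{1}{-5 - 5} \left(- \frac{12}{5}\right) = 2 \left(-5\right) \frac{1}{-10} \left(- \frac{12}{5}\right) = 2 \left(-5\right) \left(- \frac{1}{10}\right) \left(- \frac{12}{5}\right) = 1 \left(- \frac{12}{5}\right) = - \frac{12}{5}$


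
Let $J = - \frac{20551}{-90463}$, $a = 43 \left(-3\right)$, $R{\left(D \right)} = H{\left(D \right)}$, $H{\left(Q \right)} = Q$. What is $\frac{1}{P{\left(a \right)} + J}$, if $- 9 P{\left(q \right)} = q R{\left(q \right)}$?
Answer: $- \frac{90463}{167245536} \approx -0.0005409$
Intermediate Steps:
$R{\left(D \right)} = D$
$a = -129$
$P{\left(q \right)} = - \frac{q^{2}}{9}$ ($P{\left(q \right)} = - \frac{q q}{9} = - \frac{q^{2}}{9}$)
$J = \frac{20551}{90463}$ ($J = \left(-20551\right) \left(- \frac{1}{90463}\right) = \frac{20551}{90463} \approx 0.22718$)
$\frac{1}{P{\left(a \right)} + J} = \frac{1}{- \frac{\left(-129\right)^{2}}{9} + \frac{20551}{90463}} = \frac{1}{\left(- \frac{1}{9}\right) 16641 + \frac{20551}{90463}} = \frac{1}{-1849 + \frac{20551}{90463}} = \frac{1}{- \frac{167245536}{90463}} = - \frac{90463}{167245536}$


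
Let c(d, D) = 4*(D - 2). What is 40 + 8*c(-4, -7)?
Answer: -248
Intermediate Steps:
c(d, D) = -8 + 4*D (c(d, D) = 4*(-2 + D) = -8 + 4*D)
40 + 8*c(-4, -7) = 40 + 8*(-8 + 4*(-7)) = 40 + 8*(-8 - 28) = 40 + 8*(-36) = 40 - 288 = -248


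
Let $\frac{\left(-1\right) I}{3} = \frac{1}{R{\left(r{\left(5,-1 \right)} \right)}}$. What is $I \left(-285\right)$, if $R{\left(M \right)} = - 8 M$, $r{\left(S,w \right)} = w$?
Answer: $\frac{855}{8} \approx 106.88$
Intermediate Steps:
$I = - \frac{3}{8}$ ($I = - \frac{3}{\left(-8\right) \left(-1\right)} = - \frac{3}{8} \approx -0.375$)
$I \left(-285\right) = \left(- \frac{3}{8}\right) \left(-285\right) = \frac{855}{8}$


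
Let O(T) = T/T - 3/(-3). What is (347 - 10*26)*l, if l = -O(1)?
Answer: -174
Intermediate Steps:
O(T) = 2 (O(T) = 1 - 3*(-⅓) = 1 + 1 = 2)
l = -2 (l = -1*2 = -2)
(347 - 10*26)*l = (347 - 10*26)*(-2) = (347 - 1*260)*(-2) = (347 - 260)*(-2) = 87*(-2) = -174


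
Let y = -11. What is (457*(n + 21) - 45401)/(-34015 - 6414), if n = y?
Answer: 40831/40429 ≈ 1.0099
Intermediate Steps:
n = -11
(457*(n + 21) - 45401)/(-34015 - 6414) = (457*(-11 + 21) - 45401)/(-34015 - 6414) = (457*10 - 45401)/(-40429) = (4570 - 45401)*(-1/40429) = -40831*(-1/40429) = 40831/40429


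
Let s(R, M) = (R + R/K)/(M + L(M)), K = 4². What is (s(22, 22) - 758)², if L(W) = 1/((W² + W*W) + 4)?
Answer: 1048090055859961/1829272900 ≈ 5.7295e+5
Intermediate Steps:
K = 16
L(W) = 1/(4 + 2*W²) (L(W) = 1/((W² + W²) + 4) = 1/(2*W² + 4) = 1/(4 + 2*W²))
s(R, M) = 17*R/(16*(M + 1/(2*(2 + M²)))) (s(R, M) = (R + R/16)/(M + 1/(2*(2 + M²))) = (17*R/16)/(M + 1/(2*(2 + M²))) = 17*R/(16*(M + 1/(2*(2 + M²)))))
(s(22, 22) - 758)² = ((17/8)*22*(2 + 22²)/(1 + 2*22*(2 + 22²)) - 758)² = ((17/8)*22*(2 + 484)/(1 + 2*22*(2 + 484)) - 758)² = ((17/8)*22*486/(1 + 2*22*486) - 758)² = ((17/8)*22*486/(1 + 21384) - 758)² = ((17/8)*22*486/21385 - 758)² = ((17/8)*22*(1/21385)*486 - 758)² = (45441/42770 - 758)² = (-32374219/42770)² = 1048090055859961/1829272900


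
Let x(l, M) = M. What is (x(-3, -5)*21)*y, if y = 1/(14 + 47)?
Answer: -105/61 ≈ -1.7213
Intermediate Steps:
y = 1/61 ≈ 0.016393
(x(-3, -5)*21)*y = -5*21*(1/61) = -105*1/61 = -105/61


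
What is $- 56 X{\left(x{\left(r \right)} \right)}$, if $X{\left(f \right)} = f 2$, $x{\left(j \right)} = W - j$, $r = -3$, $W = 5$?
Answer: $-896$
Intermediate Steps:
$x{\left(j \right)} = 5 - j$
$X{\left(f \right)} = 2 f$
$- 56 X{\left(x{\left(r \right)} \right)} = - 56 \cdot 2 \left(5 - -3\right) = - 56 \cdot 2 \left(5 + 3\right) = - 56 \cdot 2 \cdot 8 = \left(-56\right) 16 = -896$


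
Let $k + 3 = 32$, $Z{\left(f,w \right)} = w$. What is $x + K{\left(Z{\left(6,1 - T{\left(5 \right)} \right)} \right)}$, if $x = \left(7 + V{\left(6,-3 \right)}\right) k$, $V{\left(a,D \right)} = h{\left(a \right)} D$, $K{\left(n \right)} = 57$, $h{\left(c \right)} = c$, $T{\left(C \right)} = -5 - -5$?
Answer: $-262$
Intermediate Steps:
$T{\left(C \right)} = 0$ ($T{\left(C \right)} = -5 + 5 = 0$)
$k = 29$ ($k = -3 + 32 = 29$)
$V{\left(a,D \right)} = D a$ ($V{\left(a,D \right)} = a D = D a$)
$x = -319$ ($x = \left(7 - 18\right) 29 = \left(-11\right) 29 = -319$)
$x + K{\left(Z{\left(6,1 - T{\left(5 \right)} \right)} \right)} = -319 + 57 = -262$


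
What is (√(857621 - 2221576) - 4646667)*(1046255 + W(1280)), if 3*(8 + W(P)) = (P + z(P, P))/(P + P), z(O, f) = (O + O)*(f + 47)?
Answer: -9727235117793/2 + 2093379*I*√1363955/2 ≈ -4.8636e+12 + 1.2224e+9*I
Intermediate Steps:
z(O, f) = 2*O*(47 + f) (z(O, f) = (2*O)*(47 + f) = 2*O*(47 + f))
W(P) = -8 + (P + 2*P*(47 + P))/(6*P) (W(P) = -8 + ((P + 2*P*(47 + P))/(P + P))/3 = -8 + ((P + 2*P*(47 + P))/((2*P)))/3 = -8 + ((P + 2*P*(47 + P))*(1/(2*P)))/3 = -8 + ((P + 2*P*(47 + P))/(2*P))/3 = -8 + (P + 2*P*(47 + P))/(6*P))
(√(857621 - 2221576) - 4646667)*(1046255 + W(1280)) = (√(857621 - 2221576) - 4646667)*(1046255 + (47/6 + (⅓)*1280)) = (√(-1363955) - 4646667)*(1046255 + (47/6 + 1280/3)) = (I*√1363955 - 4646667)*(1046255 + 869/2) = (-4646667 + I*√1363955)*(2093379/2) = -9727235117793/2 + 2093379*I*√1363955/2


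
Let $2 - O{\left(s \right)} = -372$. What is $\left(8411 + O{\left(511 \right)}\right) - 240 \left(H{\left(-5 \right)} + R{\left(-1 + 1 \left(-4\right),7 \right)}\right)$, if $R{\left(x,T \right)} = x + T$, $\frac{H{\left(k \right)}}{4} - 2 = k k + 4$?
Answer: $-21455$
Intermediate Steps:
$O{\left(s \right)} = 374$ ($O{\left(s \right)} = 2 - -372 = 2 + 372 = 374$)
$H{\left(k \right)} = 24 + 4 k^{2}$ ($H{\left(k \right)} = 8 + 4 \left(k k + 4\right) = 8 + 4 \left(k^{2} + 4\right) = 8 + 4 \left(4 + k^{2}\right) = 8 + \left(16 + 4 k^{2}\right) = 24 + 4 k^{2}$)
$R{\left(x,T \right)} = T + x$
$\left(8411 + O{\left(511 \right)}\right) - 240 \left(H{\left(-5 \right)} + R{\left(-1 + 1 \left(-4\right),7 \right)}\right) = \left(8411 + 374\right) - 240 \left(\left(24 + 4 \left(-5\right)^{2}\right) + \left(7 + \left(-1 + 1 \left(-4\right)\right)\right)\right) = 8785 - 240 \left(\left(24 + 4 \cdot 25\right) + \left(7 - 5\right)\right) = 8785 - 240 \left(\left(24 + 100\right) + \left(7 - 5\right)\right) = 8785 - 240 \left(124 + 2\right) = 8785 - 30240 = -21455$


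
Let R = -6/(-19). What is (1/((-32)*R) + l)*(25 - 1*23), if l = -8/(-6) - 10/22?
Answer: 549/352 ≈ 1.5597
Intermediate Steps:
l = 29/33 (l = -8*(-⅙) - 10*1/22 = 4/3 - 5/11 = 29/33 ≈ 0.87879)
R = 6/19 (R = -6*(-1/19) = 6/19 ≈ 0.31579)
(1/((-32)*R) + l)*(25 - 1*23) = (1/((-32)*(6/19)) + 29/33)*(25 - 1*23) = (-1/32*19/6 + 29/33)*(25 - 23) = (-19/192 + 29/33)*2 = (549/704)*2 = 549/352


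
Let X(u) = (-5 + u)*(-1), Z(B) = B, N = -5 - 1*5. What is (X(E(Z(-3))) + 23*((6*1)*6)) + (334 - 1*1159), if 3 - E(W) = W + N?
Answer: -8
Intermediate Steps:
N = -10 (N = -5 - 5 = -10)
E(W) = 13 - W (E(W) = 3 - (W - 10) = 3 - (-10 + W) = 3 + (10 - W) = 13 - W)
X(u) = 5 - u
(X(E(Z(-3))) + 23*((6*1)*6)) + (334 - 1*1159) = ((5 - (13 - 1*(-3))) + 23*((6*1)*6)) + (334 - 1*1159) = ((5 - (13 + 3)) + 23*(6*6)) + (334 - 1159) = ((5 - 1*16) + 23*36) - 825 = ((5 - 16) + 828) - 825 = (-11 + 828) - 825 = 817 - 825 = -8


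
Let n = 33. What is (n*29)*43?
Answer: 41151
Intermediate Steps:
(n*29)*43 = (33*29)*43 = 957*43 = 41151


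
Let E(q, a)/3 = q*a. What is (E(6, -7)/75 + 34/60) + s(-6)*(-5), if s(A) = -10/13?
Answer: 5329/1950 ≈ 2.7328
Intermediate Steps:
E(q, a) = 3*a*q (E(q, a) = 3*(q*a) = 3*(a*q) = 3*a*q)
s(A) = -10/13 (s(A) = -10*1/13 = -10/13)
(E(6, -7)/75 + 34/60) + s(-6)*(-5) = ((3*(-7)*6)/75 + 34/60) - 10/13*(-5) = (-126*1/75 + 34*(1/60)) + 50/13 = (-42/25 + 17/30) + 50/13 = -167/150 + 50/13 = 5329/1950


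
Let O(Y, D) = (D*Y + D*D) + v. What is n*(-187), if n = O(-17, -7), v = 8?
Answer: -32912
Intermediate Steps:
O(Y, D) = 8 + D² + D*Y (O(Y, D) = (D*Y + D*D) + 8 = (D*Y + D²) + 8 = (D² + D*Y) + 8 = 8 + D² + D*Y)
n = 176 (n = 8 + (-7)² - 7*(-17) = 8 + 49 + 119 = 176)
n*(-187) = 176*(-187) = -32912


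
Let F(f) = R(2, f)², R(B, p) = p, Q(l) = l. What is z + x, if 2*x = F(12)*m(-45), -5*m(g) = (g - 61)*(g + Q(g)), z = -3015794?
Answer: -3153170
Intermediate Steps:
m(g) = -2*g*(-61 + g)/5 (m(g) = -(g - 61)*(g + g)/5 = -(-61 + g)*2*g/5 = -2*g*(-61 + g)/5)
F(f) = f²
x = -137376 (x = (12²*((⅖)*(-45)*(61 - 1*(-45))))/2 = (144*((⅖)*(-45)*(61 + 45)))/2 = (144*((⅖)*(-45)*106))/2 = (144*(-1908))/2 = (½)*(-274752) = -137376)
z + x = -3015794 - 137376 = -3153170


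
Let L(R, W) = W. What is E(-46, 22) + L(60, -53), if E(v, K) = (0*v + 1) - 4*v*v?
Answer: -8516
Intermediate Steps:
E(v, K) = 1 - 4*v² (E(v, K) = (0 + 1) - 4*v² = 1 - 4*v²)
E(-46, 22) + L(60, -53) = (1 - 4*(-46)²) - 53 = (1 - 4*2116) - 53 = (1 - 8464) - 53 = -8463 - 53 = -8516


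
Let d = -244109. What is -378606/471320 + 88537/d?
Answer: -67075195447/57526726940 ≈ -1.1660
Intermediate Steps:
-378606/471320 + 88537/d = -378606/471320 + 88537/(-244109) = -378606*1/471320 + 88537*(-1/244109) = -189303/235660 - 88537/244109 = -67075195447/57526726940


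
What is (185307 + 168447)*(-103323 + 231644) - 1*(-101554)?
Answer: 45394168588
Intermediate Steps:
(185307 + 168447)*(-103323 + 231644) - 1*(-101554) = 353754*128321 + 101554 = 45394067034 + 101554 = 45394168588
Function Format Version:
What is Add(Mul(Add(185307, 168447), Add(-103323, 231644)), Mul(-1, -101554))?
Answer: 45394168588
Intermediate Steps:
Add(Mul(Add(185307, 168447), Add(-103323, 231644)), Mul(-1, -101554)) = Add(Mul(353754, 128321), 101554) = Add(45394067034, 101554) = 45394168588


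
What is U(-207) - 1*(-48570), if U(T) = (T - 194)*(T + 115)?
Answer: 85462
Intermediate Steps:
U(T) = (-194 + T)*(115 + T)
U(-207) - 1*(-48570) = (-22310 + (-207)² - 79*(-207)) - 1*(-48570) = (-22310 + 42849 + 16353) + 48570 = 36892 + 48570 = 85462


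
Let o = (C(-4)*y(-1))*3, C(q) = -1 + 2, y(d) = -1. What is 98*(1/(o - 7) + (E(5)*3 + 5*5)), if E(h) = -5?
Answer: 4851/5 ≈ 970.20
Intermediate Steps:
C(q) = 1
o = -3 (o = (1*(-1))*3 = -1*3 = -3)
98*(1/(o - 7) + (E(5)*3 + 5*5)) = 98*(1/(-3 - 7) + (-5*3 + 5*5)) = 98*(1/(-10) + (-15 + 25)) = 98*(-⅒ + 10) = 98*(99/10) = 4851/5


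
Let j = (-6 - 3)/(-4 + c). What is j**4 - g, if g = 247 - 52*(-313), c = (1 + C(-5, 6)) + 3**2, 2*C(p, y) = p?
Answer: -39566747/2401 ≈ -16479.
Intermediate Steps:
C(p, y) = p/2
c = 15/2 (c = (1 + (1/2)*(-5)) + 3**2 = (1 - 5/2) + 9 = -3/2 + 9 = 15/2 ≈ 7.5000)
g = 16523 (g = 247 + 16276 = 16523)
j = -18/7 (j = (-6 - 3)/(-4 + 15/2) = -9/7/2 = -9*2/7 = -18/7 ≈ -2.5714)
j**4 - g = (-18/7)**4 - 1*16523 = 104976/2401 - 16523 = -39566747/2401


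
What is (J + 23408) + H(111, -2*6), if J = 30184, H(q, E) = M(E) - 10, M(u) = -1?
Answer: 53581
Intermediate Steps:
H(q, E) = -11 (H(q, E) = -1 - 10 = -11)
(J + 23408) + H(111, -2*6) = (30184 + 23408) - 11 = 53592 - 11 = 53581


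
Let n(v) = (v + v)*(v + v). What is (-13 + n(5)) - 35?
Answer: 52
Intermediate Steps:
n(v) = 4*v**2 (n(v) = (2*v)*(2*v) = 4*v**2)
(-13 + n(5)) - 35 = (-13 + 4*5**2) - 35 = (-13 + 4*25) - 35 = (-13 + 100) - 35 = 87 - 35 = 52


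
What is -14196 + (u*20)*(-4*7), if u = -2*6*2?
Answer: -756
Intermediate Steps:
u = -24 (u = -12*2 = -24)
-14196 + (u*20)*(-4*7) = -14196 + (-24*20)*(-4*7) = -14196 - 480*(-28) = -14196 + 13440 = -756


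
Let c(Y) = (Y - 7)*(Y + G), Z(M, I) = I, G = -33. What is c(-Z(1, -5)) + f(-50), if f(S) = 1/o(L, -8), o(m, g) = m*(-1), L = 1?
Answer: 55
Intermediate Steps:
o(m, g) = -m
f(S) = -1 (f(S) = 1/(-1*1) = 1/(-1) = -1)
c(Y) = (-33 + Y)*(-7 + Y) (c(Y) = (Y - 7)*(Y - 33) = (-7 + Y)*(-33 + Y) = (-33 + Y)*(-7 + Y))
c(-Z(1, -5)) + f(-50) = (231 + (-1*(-5))**2 - (-40)*(-5)) - 1 = (231 + 5**2 - 40*5) - 1 = (231 + 25 - 200) - 1 = 56 - 1 = 55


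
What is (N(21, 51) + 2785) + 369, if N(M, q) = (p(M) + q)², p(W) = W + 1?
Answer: 8483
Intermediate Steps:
p(W) = 1 + W
N(M, q) = (1 + M + q)² (N(M, q) = ((1 + M) + q)² = (1 + M + q)²)
(N(21, 51) + 2785) + 369 = ((1 + 21 + 51)² + 2785) + 369 = (73² + 2785) + 369 = (5329 + 2785) + 369 = 8114 + 369 = 8483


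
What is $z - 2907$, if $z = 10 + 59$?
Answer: $-2838$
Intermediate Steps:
$z = 69$
$z - 2907 = 69 - 2907 = -2838$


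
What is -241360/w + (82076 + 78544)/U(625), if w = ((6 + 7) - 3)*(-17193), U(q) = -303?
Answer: -918075484/1736493 ≈ -528.70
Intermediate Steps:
w = -171930 (w = (13 - 3)*(-17193) = 10*(-17193) = -171930)
-241360/w + (82076 + 78544)/U(625) = -241360/(-171930) + (82076 + 78544)/(-303) = -241360*(-1/171930) + 160620*(-1/303) = 24136/17193 - 53540/101 = -918075484/1736493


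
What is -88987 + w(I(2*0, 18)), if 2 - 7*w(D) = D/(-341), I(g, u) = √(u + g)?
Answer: -622907/7 + 3*√2/2387 ≈ -88987.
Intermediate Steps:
I(g, u) = √(g + u)
w(D) = 2/7 + D/2387 (w(D) = 2/7 - D/(7*(-341)) = 2/7 - D*(-1)/(7*341) = 2/7 - (-1)*D/2387 = 2/7 + D/2387)
-88987 + w(I(2*0, 18)) = -88987 + (2/7 + √(2*0 + 18)/2387) = -88987 + (2/7 + √(0 + 18)/2387) = -88987 + (2/7 + √18/2387) = -88987 + (2/7 + (3*√2)/2387) = -88987 + (2/7 + 3*√2/2387) = -622907/7 + 3*√2/2387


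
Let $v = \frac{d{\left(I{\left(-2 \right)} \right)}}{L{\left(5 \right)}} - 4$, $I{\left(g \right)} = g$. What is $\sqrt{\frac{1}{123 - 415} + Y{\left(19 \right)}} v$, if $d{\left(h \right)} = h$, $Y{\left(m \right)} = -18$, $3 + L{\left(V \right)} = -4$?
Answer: $- \frac{13 i \sqrt{383761}}{511} \approx - 15.76 i$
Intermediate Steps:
$L{\left(V \right)} = -7$ ($L{\left(V \right)} = -3 - 4 = -7$)
$v = - \frac{26}{7}$ ($v = \frac{1}{-7} \left(-2\right) - 4 = \left(- \frac{1}{7}\right) \left(-2\right) - 4 = \frac{2}{7} - 4 = - \frac{26}{7} \approx -3.7143$)
$\sqrt{\frac{1}{123 - 415} + Y{\left(19 \right)}} v = \sqrt{\frac{1}{123 - 415} - 18} \left(- \frac{26}{7}\right) = \sqrt{\frac{1}{-292} - 18} \left(- \frac{26}{7}\right) = \sqrt{- \frac{1}{292} - 18} \left(- \frac{26}{7}\right) = \sqrt{- \frac{5257}{292}} \left(- \frac{26}{7}\right) = \frac{i \sqrt{383761}}{146} \left(- \frac{26}{7}\right) = - \frac{13 i \sqrt{383761}}{511}$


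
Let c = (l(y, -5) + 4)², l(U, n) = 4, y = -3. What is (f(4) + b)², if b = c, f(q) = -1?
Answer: 3969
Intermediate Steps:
c = 64 (c = (4 + 4)² = 8² = 64)
b = 64
(f(4) + b)² = (-1 + 64)² = 63² = 3969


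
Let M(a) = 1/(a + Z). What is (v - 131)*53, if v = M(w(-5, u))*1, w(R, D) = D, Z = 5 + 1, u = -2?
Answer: -27719/4 ≈ -6929.8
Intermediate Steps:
Z = 6
M(a) = 1/(6 + a) (M(a) = 1/(a + 6) = 1/(6 + a))
v = ¼ (v = 1/(6 - 2) = 1/4 = (¼)*1 = ¼ ≈ 0.25000)
(v - 131)*53 = (¼ - 131)*53 = -523/4*53 = -27719/4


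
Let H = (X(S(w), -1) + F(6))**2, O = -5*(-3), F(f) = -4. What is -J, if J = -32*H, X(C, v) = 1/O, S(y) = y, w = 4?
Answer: 111392/225 ≈ 495.08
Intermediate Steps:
O = 15
X(C, v) = 1/15
H = 3481/225 (H = (1/15 - 4)**2 = (-59/15)**2 = 3481/225 ≈ 15.471)
J = -111392/225 (J = -32*3481/225 = -111392/225 ≈ -495.08)
-J = -1*(-111392/225) = 111392/225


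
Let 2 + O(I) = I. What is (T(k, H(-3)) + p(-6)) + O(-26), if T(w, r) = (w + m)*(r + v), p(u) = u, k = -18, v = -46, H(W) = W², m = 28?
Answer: -404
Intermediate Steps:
O(I) = -2 + I
T(w, r) = (-46 + r)*(28 + w) (T(w, r) = (w + 28)*(r - 46) = (28 + w)*(-46 + r) = (-46 + r)*(28 + w))
(T(k, H(-3)) + p(-6)) + O(-26) = ((-1288 - 46*(-18) + 28*(-3)² + (-3)²*(-18)) - 6) + (-2 - 26) = ((-1288 + 828 + 28*9 + 9*(-18)) - 6) - 28 = ((-1288 + 828 + 252 - 162) - 6) - 28 = (-370 - 6) - 28 = -376 - 28 = -404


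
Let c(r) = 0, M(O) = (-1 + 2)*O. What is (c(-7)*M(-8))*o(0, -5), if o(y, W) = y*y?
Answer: 0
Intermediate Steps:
M(O) = O (M(O) = 1*O = O)
o(y, W) = y²
(c(-7)*M(-8))*o(0, -5) = (0*(-8))*0² = 0*0 = 0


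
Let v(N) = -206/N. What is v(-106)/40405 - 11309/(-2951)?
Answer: 24218131638/6319463215 ≈ 3.8323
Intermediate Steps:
v(-106)/40405 - 11309/(-2951) = -206/(-106)/40405 - 11309/(-2951) = -206*(-1/106)*(1/40405) - 11309*(-1/2951) = (103/53)*(1/40405) + 11309/2951 = 103/2141465 + 11309/2951 = 24218131638/6319463215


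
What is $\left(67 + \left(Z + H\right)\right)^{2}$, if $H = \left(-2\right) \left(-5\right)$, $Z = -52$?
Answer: $625$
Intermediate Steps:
$H = 10$
$\left(67 + \left(Z + H\right)\right)^{2} = \left(67 + \left(-52 + 10\right)\right)^{2} = \left(67 - 42\right)^{2} = 25^{2} = 625$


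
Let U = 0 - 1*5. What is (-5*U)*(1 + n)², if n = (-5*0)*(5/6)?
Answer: 25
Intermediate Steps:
n = 0 (n = 0*(5*(⅙)) = 0*(⅚) = 0)
U = -5 (U = 0 - 5 = -5)
(-5*U)*(1 + n)² = (-5*(-5))*(1 + 0)² = 25*1² = 25*1 = 25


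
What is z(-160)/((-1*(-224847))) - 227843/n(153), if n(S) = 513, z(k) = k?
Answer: -5692210789/12816279 ≈ -444.14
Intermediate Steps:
z(-160)/((-1*(-224847))) - 227843/n(153) = -160/((-1*(-224847))) - 227843/513 = -160/224847 - 227843*1/513 = -160*1/224847 - 227843/513 = -160/224847 - 227843/513 = -5692210789/12816279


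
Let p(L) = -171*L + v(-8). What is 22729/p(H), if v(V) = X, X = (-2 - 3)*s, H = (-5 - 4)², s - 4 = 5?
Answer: -22729/13896 ≈ -1.6357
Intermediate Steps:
s = 9 (s = 4 + 5 = 9)
H = 81 (H = (-9)² = 81)
X = -45 (X = (-2 - 3)*9 = -5*9 = -45)
v(V) = -45
p(L) = -45 - 171*L (p(L) = -171*L - 45 = -45 - 171*L)
22729/p(H) = 22729/(-45 - 171*81) = 22729/(-45 - 13851) = 22729/(-13896) = 22729*(-1/13896) = -22729/13896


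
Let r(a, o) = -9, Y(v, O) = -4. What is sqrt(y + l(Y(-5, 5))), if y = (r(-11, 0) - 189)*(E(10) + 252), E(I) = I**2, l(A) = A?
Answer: 10*I*sqrt(697) ≈ 264.01*I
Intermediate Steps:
y = -69696 (y = (-9 - 189)*(10**2 + 252) = -198*(100 + 252) = -198*352 = -69696)
sqrt(y + l(Y(-5, 5))) = sqrt(-69696 - 4) = sqrt(-69700) = 10*I*sqrt(697)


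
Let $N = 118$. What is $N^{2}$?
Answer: $13924$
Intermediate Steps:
$N^{2} = 118^{2} = 13924$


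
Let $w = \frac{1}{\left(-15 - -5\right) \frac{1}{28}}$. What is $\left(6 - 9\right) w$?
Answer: $\frac{42}{5} \approx 8.4$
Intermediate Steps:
$w = - \frac{14}{5}$ ($w = \frac{1}{\left(-15 + 5\right) \frac{1}{28}} = \frac{1}{\left(-10\right) \frac{1}{28}} = \frac{1}{- \frac{5}{14}} = - \frac{14}{5} \approx -2.8$)
$\left(6 - 9\right) w = \left(6 - 9\right) \left(- \frac{14}{5}\right) = \left(-3\right) \left(- \frac{14}{5}\right) = \frac{42}{5}$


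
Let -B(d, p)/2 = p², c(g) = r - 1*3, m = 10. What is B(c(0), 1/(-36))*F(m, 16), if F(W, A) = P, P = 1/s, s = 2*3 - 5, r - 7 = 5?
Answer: -1/648 ≈ -0.0015432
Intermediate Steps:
r = 12 (r = 7 + 5 = 12)
s = 1 (s = 6 - 5 = 1)
c(g) = 9 (c(g) = 12 - 1*3 = 12 - 3 = 9)
B(d, p) = -2*p²
P = 1 (P = 1/1 = 1)
F(W, A) = 1
B(c(0), 1/(-36))*F(m, 16) = -2*(1/(-36))²*1 = -2*(-1/36)²*1 = -2*1/1296*1 = -1/648*1 = -1/648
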